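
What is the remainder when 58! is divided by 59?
By Wilson's theorem, (58)! ≡ -1 ≡ 58 (mod 59)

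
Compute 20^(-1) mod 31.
Since 31 is prime, by Fermat 20^(-1) ≡ 20^{29} ≡ 14 mod 31. Verify: 20 × 14 = 280 ≡ 1 mod 31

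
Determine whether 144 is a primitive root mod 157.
144^{3} ≡ 1 (mod 157) and 3 < 156, so ord_157(144) = 3 ≠ 156 and 144 is not a primitive root.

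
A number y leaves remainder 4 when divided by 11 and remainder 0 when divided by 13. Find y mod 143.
M = 11 × 13 = 143. M₁ = 13, y₁ ≡ 6 mod 11. M₂ = 11, y₂ ≡ 6 mod 13. y = 4×13×6 + 0×11×6 ≡ 26 mod 143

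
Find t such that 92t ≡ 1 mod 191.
Since 191 is prime, by Fermat 92^(-1) ≡ 92^{189} ≡ 27 mod 191. Verify: 92 × 27 = 2484 ≡ 1 mod 191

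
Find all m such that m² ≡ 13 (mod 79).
The square roots of 13 mod 79 are 31 and 48. Verify: 31² = 961 ≡ 13 (mod 79)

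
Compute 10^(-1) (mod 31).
Since 31 is prime, by Fermat 10^(-1) ≡ 10^{29} ≡ 28 (mod 31). Verify: 10 × 28 = 280 ≡ 1 (mod 31)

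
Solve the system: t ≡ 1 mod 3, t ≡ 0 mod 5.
M = 3 × 5 = 15. M₁ = 5, y₁ ≡ 2 mod 3. M₂ = 3, y₂ ≡ 2 mod 5. t = 1×5×2 + 0×3×2 ≡ 10 mod 15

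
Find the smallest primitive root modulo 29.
g = 2. For each prime q|28: 2^{14}≡28, 2^{4}≡16, none ≡ 1, so ord_29(2) = 28 and 2 is a primitive root.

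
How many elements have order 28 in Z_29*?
There are φ(29-1) = φ(28) = 12 primitive roots modulo 29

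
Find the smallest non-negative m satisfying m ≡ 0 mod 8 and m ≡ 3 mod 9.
M = 8 × 9 = 72. M₁ = 9, y₁ ≡ 1 mod 8. M₂ = 8, y₂ ≡ 8 mod 9. m = 0×9×1 + 3×8×8 ≡ 48 mod 72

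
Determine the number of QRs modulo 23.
Exactly half the non-zero residues mod a prime are QRs: (23-1)/2 = 11.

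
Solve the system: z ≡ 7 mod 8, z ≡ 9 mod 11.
M = 8 × 11 = 88. M₁ = 11, y₁ ≡ 3 mod 8. M₂ = 8, y₂ ≡ 7 mod 11. z = 7×11×3 + 9×8×7 ≡ 31 mod 88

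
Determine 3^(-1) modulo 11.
Since 11 is prime, by Fermat 3^(-1) ≡ 3^{9} ≡ 4 (mod 11). Verify: 3 × 4 = 12 ≡ 1 (mod 11)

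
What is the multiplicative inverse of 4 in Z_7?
Since 7 is prime, by Fermat 4^(-1) ≡ 4^{5} ≡ 2 mod 7. Verify: 4 × 2 = 8 ≡ 1 mod 7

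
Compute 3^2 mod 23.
3^{2} = 9 ≡ 9 (mod 23)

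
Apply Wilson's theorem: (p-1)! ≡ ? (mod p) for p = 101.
By Wilson's theorem, (100)! ≡ -1 ≡ 100 (mod 101)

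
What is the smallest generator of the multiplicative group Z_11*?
g = 2. Powers: [2, 4, 8, 5, 10, 9, 7, 3, 6, ...] generates all 10 non-zero residues.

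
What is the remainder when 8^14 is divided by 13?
Using Fermat: 8^{12} ≡ 1 (mod 13). 14 ≡ 2 (mod 12). So 8^{14} ≡ 8^{2} ≡ 12 (mod 13)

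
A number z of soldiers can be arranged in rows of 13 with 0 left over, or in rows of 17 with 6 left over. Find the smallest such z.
M = 13 × 17 = 221. M₁ = 17, y₁ ≡ 10 (mod 13). M₂ = 13, y₂ ≡ 4 (mod 17). z = 0×17×10 + 6×13×4 ≡ 91 (mod 221)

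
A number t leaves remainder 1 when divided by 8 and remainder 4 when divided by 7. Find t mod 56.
M = 8 × 7 = 56. M₁ = 7, y₁ ≡ 7 mod 8. M₂ = 8, y₂ ≡ 1 mod 7. t = 1×7×7 + 4×8×1 ≡ 25 mod 56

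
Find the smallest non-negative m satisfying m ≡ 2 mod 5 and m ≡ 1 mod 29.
M = 5 × 29 = 145. M₁ = 29, y₁ ≡ 4 mod 5. M₂ = 5, y₂ ≡ 6 mod 29. m = 2×29×4 + 1×5×6 ≡ 117 mod 145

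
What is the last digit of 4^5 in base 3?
Using Fermat: 4^{2} ≡ 1 mod 3. 5 ≡ 1 mod 2. So 4^{5} ≡ 4^{1} ≡ 1 mod 3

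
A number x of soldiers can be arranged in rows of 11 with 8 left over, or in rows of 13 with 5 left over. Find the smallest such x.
M = 11 × 13 = 143. M₁ = 13, y₁ ≡ 6 mod 11. M₂ = 11, y₂ ≡ 6 mod 13. x = 8×13×6 + 5×11×6 ≡ 96 mod 143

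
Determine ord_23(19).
Powers of 19 mod 23: 19^1≡19, 19^2≡16, 19^3≡5, 19^4≡3, 19^5≡11, 19^6≡2, 19^7≡15, 19^8≡9, 19^9≡10, 19^10≡6, 19^11≡22, 19^12≡4, 19^13≡7, 19^14≡18, 19^15≡20, 19^16≡12, 19^17≡21, 19^18≡8, 19^19≡14, 19^20≡13, 19^21≡17, 19^22≡1. ord_23(19) = 22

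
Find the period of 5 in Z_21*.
Powers of 5 mod 21: 5^1≡5, 5^2≡4, 5^3≡20, 5^4≡16, 5^5≡17, 5^6≡1. ord_21(5) = 6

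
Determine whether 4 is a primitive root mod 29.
4^{14} ≡ 1 (mod 29) and 14 < 28, so ord_29(4) = 14 ≠ 28 and 4 is not a primitive root.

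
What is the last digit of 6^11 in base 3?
By repeated squaring (mod 3): 6^{1}≡0, 6^{2}≡0, 6^{4}≡0, 6^{8}≡0. Then 6^{11} = 6^{8+2+1} ≡ 0 × 0 × 0 ≡ 0 (mod 3)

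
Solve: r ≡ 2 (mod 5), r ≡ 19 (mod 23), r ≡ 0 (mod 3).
M = 5 × 23 × 3 = 345. M₁ = 69, y₁ ≡ 4 (mod 5). M₂ = 15, y₂ ≡ 20 (mod 23). M₃ = 115, y₃ ≡ 1 (mod 3). r = 2×69×4 + 19×15×20 + 0×115×1 ≡ 42 (mod 345)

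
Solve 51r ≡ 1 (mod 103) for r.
Since 103 is prime, by Fermat 51^(-1) ≡ 51^{101} ≡ 101 (mod 103). Verify: 51 × 101 = 5151 ≡ 1 (mod 103)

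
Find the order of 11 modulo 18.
Powers of 11 mod 18: 11^1≡11, 11^2≡13, 11^3≡17, 11^4≡7, 11^5≡5, 11^6≡1. Order = 6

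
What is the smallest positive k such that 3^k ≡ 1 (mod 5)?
Powers of 3 mod 5: 3^1≡3, 3^2≡4, 3^3≡2, 3^4≡1. Order = 4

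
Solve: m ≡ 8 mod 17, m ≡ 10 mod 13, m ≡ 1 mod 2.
M = 17 × 13 × 2 = 442. M₁ = 26, y₁ ≡ 2 mod 17. M₂ = 34, y₂ ≡ 5 mod 13. M₃ = 221, y₃ ≡ 1 mod 2. m = 8×26×2 + 10×34×5 + 1×221×1 ≡ 127 mod 442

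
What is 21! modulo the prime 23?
(22)! = (21)! × (22) ≡ -1 (mod 23). So (21)! ≡ -1 × (22)^(-1) ≡ (-1)×(-1) = 1 (mod 23)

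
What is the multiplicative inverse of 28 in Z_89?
Since 89 is prime, by Fermat 28^(-1) ≡ 28^{87} ≡ 35 (mod 89). Verify: 28 × 35 = 980 ≡ 1 (mod 89)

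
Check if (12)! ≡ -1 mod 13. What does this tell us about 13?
(12)! mod 13 = 12. Since this equals -1 mod 13, Wilson confirms 13 is prime.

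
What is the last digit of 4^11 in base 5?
Using Fermat: 4^{4} ≡ 1 mod 5. 11 ≡ 3 mod 4. So 4^{11} ≡ 4^{3} ≡ 4 mod 5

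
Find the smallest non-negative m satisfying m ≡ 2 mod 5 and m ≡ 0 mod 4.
M = 5 × 4 = 20. M₁ = 4, y₁ ≡ 4 mod 5. M₂ = 5, y₂ ≡ 1 mod 4. m = 2×4×4 + 0×5×1 ≡ 12 mod 20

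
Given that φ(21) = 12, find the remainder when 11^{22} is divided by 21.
By Euler: 11^{12} ≡ 1 mod 21 since gcd(11, 21) = 1. 22 = 1×12 + 10. So 11^{22} ≡ 11^{10} ≡ 4 mod 21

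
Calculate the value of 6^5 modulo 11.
By repeated squaring mod 11: 6^{1}≡6, 6^{2}≡3, 6^{4}≡9. Then 6^{5} = 6^{4+1} ≡ 9 × 6 ≡ 10 mod 11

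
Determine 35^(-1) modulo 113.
Since 113 is prime, by Fermat 35^(-1) ≡ 35^{111} ≡ 42 (mod 113). Verify: 35 × 42 = 1470 ≡ 1 (mod 113)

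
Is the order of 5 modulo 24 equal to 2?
Powers of 5 mod 24: 5^1≡5, 5^2≡1. First k with 5^k≡1 is k=2. Yes, ord_24(5) = 2.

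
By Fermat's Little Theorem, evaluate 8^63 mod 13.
By Fermat: 8^{12} ≡ 1 (mod 13). 63 = 5×12 + 3. So 8^{63} ≡ 8^{3} ≡ 5 (mod 13)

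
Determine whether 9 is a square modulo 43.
By Euler's criterion: 9^{21} ≡ 1 (mod 43). Since this equals 1, 9 is a QR.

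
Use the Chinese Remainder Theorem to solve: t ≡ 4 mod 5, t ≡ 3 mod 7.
M = 5 × 7 = 35. M₁ = 7, y₁ ≡ 3 mod 5. M₂ = 5, y₂ ≡ 3 mod 7. t = 4×7×3 + 3×5×3 ≡ 24 mod 35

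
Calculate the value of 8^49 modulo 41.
Using Fermat: 8^{40} ≡ 1 (mod 41). 49 ≡ 9 (mod 40). So 8^{49} ≡ 8^{9} ≡ 5 (mod 41)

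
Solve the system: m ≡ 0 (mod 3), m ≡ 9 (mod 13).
M = 3 × 13 = 39. M₁ = 13, y₁ ≡ 1 (mod 3). M₂ = 3, y₂ ≡ 9 (mod 13). m = 0×13×1 + 9×3×9 ≡ 9 (mod 39)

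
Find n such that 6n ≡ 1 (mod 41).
Since 41 is prime, by Fermat 6^(-1) ≡ 6^{39} ≡ 7 (mod 41). Verify: 6 × 7 = 42 ≡ 1 (mod 41)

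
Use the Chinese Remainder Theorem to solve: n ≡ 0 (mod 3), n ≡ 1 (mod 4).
M = 3 × 4 = 12. M₁ = 4, y₁ ≡ 1 (mod 3). M₂ = 3, y₂ ≡ 3 (mod 4). n = 0×4×1 + 1×3×3 ≡ 9 (mod 12)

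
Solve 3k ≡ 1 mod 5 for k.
Since 5 is prime, by Fermat 3^(-1) ≡ 3^{3} ≡ 2 mod 5. Verify: 3 × 2 = 6 ≡ 1 mod 5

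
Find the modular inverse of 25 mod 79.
Since 79 is prime, by Fermat 25^(-1) ≡ 25^{77} ≡ 19 mod 79. Verify: 25 × 19 = 475 ≡ 1 mod 79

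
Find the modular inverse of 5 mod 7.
Since 7 is prime, by Fermat 5^(-1) ≡ 5^{5} ≡ 3 mod 7. Verify: 5 × 3 = 15 ≡ 1 mod 7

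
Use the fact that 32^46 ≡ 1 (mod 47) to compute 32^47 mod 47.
By Fermat: 32^{46} ≡ 1 (mod 47). So 32^{47} = 32^{46} · 32^{1} ≡ 32^{1} ≡ 32 (mod 47)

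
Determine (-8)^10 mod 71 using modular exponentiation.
By repeated squaring (mod 71): (-8)^{1}≡63, (-8)^{2}≡64, (-8)^{4}≡49, (-8)^{8}≡58. Then (-8)^{10} = (-8)^{8+2} ≡ 58 × 64 ≡ 20 (mod 71)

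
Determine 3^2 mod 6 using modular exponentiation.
3^{2} = 9 ≡ 3 mod 6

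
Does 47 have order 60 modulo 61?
47^{3} ≡ 1 mod 61 and 3 < 60, so ord_61(47) = 3 ≠ 60 and 47 is not a primitive root.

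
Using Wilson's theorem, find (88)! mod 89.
By Wilson's theorem, (88)! ≡ -1 ≡ 88 mod 89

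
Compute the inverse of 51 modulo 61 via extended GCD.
Extended GCD: 51(6) + 61(-5) = 1. So 51^(-1) ≡ 6 mod 61. Verify: 51 × 6 = 306 ≡ 1 mod 61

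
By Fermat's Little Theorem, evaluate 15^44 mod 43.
By Fermat: 15^{42} ≡ 1 (mod 43). So 15^{44} = 15^{42} · 15^{2} ≡ 15^{2} ≡ 10 (mod 43)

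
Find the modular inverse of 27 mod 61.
Since 61 is prime, by Fermat 27^(-1) ≡ 27^{59} ≡ 52 (mod 61). Verify: 27 × 52 = 1404 ≡ 1 (mod 61)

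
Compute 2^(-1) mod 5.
Since 5 is prime, by Fermat 2^(-1) ≡ 2^{3} ≡ 3 mod 5. Verify: 2 × 3 = 6 ≡ 1 mod 5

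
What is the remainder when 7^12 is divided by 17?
By repeated squaring (mod 17): 7^{1}≡7, 7^{2}≡15, 7^{4}≡4, 7^{8}≡16. Then 7^{12} = 7^{8+4} ≡ 16 × 4 ≡ 13 (mod 17)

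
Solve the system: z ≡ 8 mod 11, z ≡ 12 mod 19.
M = 11 × 19 = 209. M₁ = 19, y₁ ≡ 7 mod 11. M₂ = 11, y₂ ≡ 7 mod 19. z = 8×19×7 + 12×11×7 ≡ 107 mod 209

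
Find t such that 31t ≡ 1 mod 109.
Since 109 is prime, by Fermat 31^(-1) ≡ 31^{107} ≡ 102 mod 109. Verify: 31 × 102 = 3162 ≡ 1 mod 109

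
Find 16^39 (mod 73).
By repeated squaring (mod 73): 16^{1}≡16, 16^{2}≡37, 16^{4}≡55, 16^{8}≡32, 16^{16}≡2, 16^{32}≡4. Then 16^{39} = 16^{32+4+2+1} ≡ 4 × 55 × 37 × 16 ≡ 8 (mod 73)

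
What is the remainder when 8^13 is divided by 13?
Using Fermat: 8^{12} ≡ 1 (mod 13). 13 ≡ 1 (mod 12). So 8^{13} ≡ 8^{1} ≡ 8 (mod 13)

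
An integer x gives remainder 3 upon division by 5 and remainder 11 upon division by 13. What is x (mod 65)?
M = 5 × 13 = 65. M₁ = 13, y₁ ≡ 2 (mod 5). M₂ = 5, y₂ ≡ 8 (mod 13). x = 3×13×2 + 11×5×8 ≡ 63 (mod 65)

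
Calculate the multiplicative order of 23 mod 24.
Powers of 23 mod 24: 23^1≡23, 23^2≡1. Order = 2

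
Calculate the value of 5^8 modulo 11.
By repeated squaring mod 11: 5^{1}≡5, 5^{2}≡3, 5^{4}≡9, 5^{8}≡4. So 5^{8} ≡ 4 mod 11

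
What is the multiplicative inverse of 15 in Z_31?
Since 31 is prime, by Fermat 15^(-1) ≡ 15^{29} ≡ 29 (mod 31). Verify: 15 × 29 = 435 ≡ 1 (mod 31)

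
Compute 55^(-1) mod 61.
Since 61 is prime, by Fermat 55^(-1) ≡ 55^{59} ≡ 10 mod 61. Verify: 55 × 10 = 550 ≡ 1 mod 61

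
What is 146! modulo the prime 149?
(148)! = (146)! × (147) × (148) ≡ -1 (mod 149). So (146)! ≡ -1 × [(148)(147)]^(-1) ≡ 74 (mod 149)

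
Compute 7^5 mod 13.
By repeated squaring mod 13: 7^{1}≡7, 7^{2}≡10, 7^{4}≡9. Then 7^{5} = 7^{4+1} ≡ 9 × 7 ≡ 11 mod 13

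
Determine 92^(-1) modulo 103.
Since 103 is prime, by Fermat 92^(-1) ≡ 92^{101} ≡ 28 mod 103. Verify: 92 × 28 = 2576 ≡ 1 mod 103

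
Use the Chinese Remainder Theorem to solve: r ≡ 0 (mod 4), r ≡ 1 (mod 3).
M = 4 × 3 = 12. M₁ = 3, y₁ ≡ 3 (mod 4). M₂ = 4, y₂ ≡ 1 (mod 3). r = 0×3×3 + 1×4×1 ≡ 4 (mod 12)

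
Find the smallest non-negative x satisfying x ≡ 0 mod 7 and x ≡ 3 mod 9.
M = 7 × 9 = 63. M₁ = 9, y₁ ≡ 4 mod 7. M₂ = 7, y₂ ≡ 4 mod 9. x = 0×9×4 + 3×7×4 ≡ 21 mod 63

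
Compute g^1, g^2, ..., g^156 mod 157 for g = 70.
70^1, 70^2, ..., 70^{156} mod 157: [70, 33, 112, 147, 85, 141, 136, 100, 92, 3, 53, 99, 22, 127, 98, 109, 94, 143, 119, 9, 2, 140, 66, 67, 137, 13, 125, 115, 43, 27, 6, 106, 41, 44, 97, 39, 61, 31, 129, 81, 18, 4, 123, 132, 134, 117, 26, 93, 73, 86, 54, 12, 55, 82, 88, 37, 78, 122, 62, 101, 5, 36, 8, 89, 107, 111, 77, 52, 29, 146, 15, 108, 24, 110, 7, 19, 74, 156, 87, 124, 45, 10, 72, 16, 21, 57, 65, 154, 104, 58, 135, 30, 59, 48, 63, 14, 38, 148, 155, 17, 91, 90, 20, 144, 32, 42, 114, 130, 151, 51, 116, 113, 60, 118, 96, 126, 28, 76, 139, 153, 34, 25, 23, 40, 131, 64, 84, 71, 103, 145, 102, 75, 69, 120, 79, 35, 95, 56, 152, 121, 149, 68, 50, 46, 80, 105, 128, 11, 142, 49, 133, 47, 150, 138, 83, 1]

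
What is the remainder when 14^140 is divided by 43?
Using Fermat: 14^{42} ≡ 1 (mod 43). 140 ≡ 14 (mod 42). So 14^{140} ≡ 14^{14} ≡ 6 (mod 43)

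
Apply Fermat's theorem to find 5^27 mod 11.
By Fermat: 5^{10} ≡ 1 mod 11. 27 = 2×10 + 7. So 5^{27} ≡ 5^{7} ≡ 3 mod 11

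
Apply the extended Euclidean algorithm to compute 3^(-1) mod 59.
Extended GCD: 3(20) + 59(-1) = 1. So 3^(-1) ≡ 20 mod 59. Verify: 3 × 20 = 60 ≡ 1 mod 59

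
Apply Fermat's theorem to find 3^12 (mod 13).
By Fermat's Little Theorem, 3^{12} ≡ 1 (mod 13) since 13 is prime and gcd(3, 13) = 1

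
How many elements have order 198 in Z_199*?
Number of primitive roots mod 199 = φ(p-1) = φ(198) = 60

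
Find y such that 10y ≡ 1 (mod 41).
Since 41 is prime, by Fermat 10^(-1) ≡ 10^{39} ≡ 37 (mod 41). Verify: 10 × 37 = 370 ≡ 1 (mod 41)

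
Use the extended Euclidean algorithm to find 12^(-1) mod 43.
Extended GCD: 12(18) + 43(-5) = 1. So 12^(-1) ≡ 18 mod 43. Verify: 12 × 18 = 216 ≡ 1 mod 43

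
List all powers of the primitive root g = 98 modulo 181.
98^1, 98^2, ..., 98^{180} mod 181: [98, 11, 173, 121, 93, 64, 118, 161, 31, 142, 160, 114, 131, 168, 174, 38, 104, 56, 58, 73, 95, 79, 140, 145, 92, 147, 107, 169, 91, 49, 96, 177, 151, 137, 32, 59, 171, 106, 71, 80, 57, 156, 84, 87, 19, 52, 28, 29, 127, 138, 130, 70, 163, 46, 164, 144, 175, 136, 115, 48, 179, 166, 159, 16, 120, 176, 53, 126, 40, 119, 78, 42, 134, 100, 26, 14, 105, 154, 69, 65, 35, 172, 23, 82, 72, 178, 68, 148, 24, 180, 83, 170, 8, 60, 88, 117, 63, 20, 150, 39, 21, 67, 50, 13, 7, 143, 77, 125, 123, 108, 86, 102, 41, 36, 89, 34, 74, 12, 90, 132, 85, 4, 30, 44, 149, 122, 10, 75, 110, 101, 124, 25, 97, 94, 162, 129, 153, 152, 54, 43, 51, 111, 18, 135, 17, 37, 6, 45, 66, 133, 2, 15, 22, 165, 61, 5, 128, 55, 141, 62, 103, 139, 47, 81, 155, 167, 76, 27, 112, 116, 146, 9, 158, 99, 109, 3, 113, 33, 157, 1]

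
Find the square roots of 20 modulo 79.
The square roots of 20 mod 79 are 40 and 39. Verify: 40² = 1600 ≡ 20 (mod 79)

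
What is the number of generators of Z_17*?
There are φ(17-1) = φ(16) = 8 primitive roots modulo 17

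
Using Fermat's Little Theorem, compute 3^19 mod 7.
By Fermat: 3^{6} ≡ 1 mod 7. 19 = 3×6 + 1. So 3^{19} ≡ 3^{1} ≡ 3 mod 7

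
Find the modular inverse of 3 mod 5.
Since 5 is prime, by Fermat 3^(-1) ≡ 3^{3} ≡ 2 mod 5. Verify: 3 × 2 = 6 ≡ 1 mod 5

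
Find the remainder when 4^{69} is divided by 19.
By Fermat: 4^{18} ≡ 1 (mod 19). 69 = 3×18 + 15. So 4^{69} ≡ 4^{15} ≡ 11 (mod 19)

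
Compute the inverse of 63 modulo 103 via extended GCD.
Extended GCD: 63(18) + 103(-11) = 1. So 63^(-1) ≡ 18 (mod 103). Verify: 63 × 18 = 1134 ≡ 1 (mod 103)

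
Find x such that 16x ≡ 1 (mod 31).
Since 31 is prime, by Fermat 16^(-1) ≡ 16^{29} ≡ 2 (mod 31). Verify: 16 × 2 = 32 ≡ 1 (mod 31)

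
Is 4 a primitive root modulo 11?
4^{5} ≡ 1 mod 11 and 5 < 10, so ord_11(4) = 5 ≠ 10 and 4 is not a primitive root.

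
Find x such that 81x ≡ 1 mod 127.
Since 127 is prime, by Fermat 81^(-1) ≡ 81^{125} ≡ 69 mod 127. Verify: 81 × 69 = 5589 ≡ 1 mod 127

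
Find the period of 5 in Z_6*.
Powers of 5 mod 6: 5^1≡5, 5^2≡1. So the order of 5 is 2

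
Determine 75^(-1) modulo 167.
Since 167 is prime, by Fermat 75^(-1) ≡ 75^{165} ≡ 49 (mod 167). Verify: 75 × 49 = 3675 ≡ 1 (mod 167)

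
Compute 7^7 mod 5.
Using Fermat: 7^{4} ≡ 1 mod 5. 7 ≡ 3 mod 4. So 7^{7} ≡ 7^{3} ≡ 3 mod 5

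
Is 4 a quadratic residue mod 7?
By Euler's criterion: 4^{3} ≡ 1 (mod 7). Since this equals 1, 4 is a QR.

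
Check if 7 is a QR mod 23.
By Euler's criterion: 7^{11} ≡ 22 mod 23. Since this equals -1 (≡ 22), 7 is not a QR.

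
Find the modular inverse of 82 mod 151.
Since 151 is prime, by Fermat 82^(-1) ≡ 82^{149} ≡ 35 (mod 151). Verify: 82 × 35 = 2870 ≡ 1 (mod 151)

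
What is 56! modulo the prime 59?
(58)! = (56)! × (57) × (58) ≡ -1 (mod 59). So (56)! ≡ -1 × [(58)(57)]^(-1) ≡ 29 (mod 59)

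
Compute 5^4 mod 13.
5^{4} = 625 ≡ 1 (mod 13)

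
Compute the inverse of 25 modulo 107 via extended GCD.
Extended GCD: 25(30) + 107(-7) = 1. So 25^(-1) ≡ 30 (mod 107). Verify: 25 × 30 = 750 ≡ 1 (mod 107)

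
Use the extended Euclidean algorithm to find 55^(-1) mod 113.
Extended GCD: 55(37) + 113(-18) = 1. So 55^(-1) ≡ 37 mod 113. Verify: 55 × 37 = 2035 ≡ 1 mod 113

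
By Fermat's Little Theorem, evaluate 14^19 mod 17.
By Fermat: 14^{16} ≡ 1 (mod 17). So 14^{19} = 14^{16} · 14^{3} ≡ 14^{3} ≡ 7 (mod 17)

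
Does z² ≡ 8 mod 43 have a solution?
By Euler's criterion: 8^{21} ≡ 42 mod 43. Since this equals -1 (≡ 42), 8 is not a QR.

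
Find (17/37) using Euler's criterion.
(17/37) = 17^{18} mod 37 = -1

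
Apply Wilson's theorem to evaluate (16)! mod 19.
(18)! = (16)! × (17) × (18) ≡ -1 (mod 19). So (16)! ≡ -1 × [(18)(17)]^(-1) ≡ 9 (mod 19)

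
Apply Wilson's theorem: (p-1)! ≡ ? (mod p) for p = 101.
By Wilson's theorem, (100)! ≡ -1 ≡ 100 mod 101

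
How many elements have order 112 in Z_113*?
There are φ(113-1) = φ(112) = 48 primitive roots modulo 113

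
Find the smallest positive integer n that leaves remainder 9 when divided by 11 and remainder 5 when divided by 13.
M = 11 × 13 = 143. M₁ = 13, y₁ ≡ 6 mod 11. M₂ = 11, y₂ ≡ 6 mod 13. n = 9×13×6 + 5×11×6 ≡ 31 mod 143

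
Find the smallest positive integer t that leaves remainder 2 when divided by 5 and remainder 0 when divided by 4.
M = 5 × 4 = 20. M₁ = 4, y₁ ≡ 4 (mod 5). M₂ = 5, y₂ ≡ 1 (mod 4). t = 2×4×4 + 0×5×1 ≡ 12 (mod 20)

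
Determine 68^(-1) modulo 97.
Since 97 is prime, by Fermat 68^(-1) ≡ 68^{95} ≡ 10 mod 97. Verify: 68 × 10 = 680 ≡ 1 mod 97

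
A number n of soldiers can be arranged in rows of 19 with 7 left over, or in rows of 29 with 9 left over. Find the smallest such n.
M = 19 × 29 = 551. M₁ = 29, y₁ ≡ 2 mod 19. M₂ = 19, y₂ ≡ 26 mod 29. n = 7×29×2 + 9×19×26 ≡ 444 mod 551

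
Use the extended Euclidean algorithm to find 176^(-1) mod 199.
Extended GCD: 176(-26) + 199(23) = 1. So 176^(-1) ≡ -26 ≡ 173 mod 199. Verify: 176 × 173 = 30448 ≡ 1 mod 199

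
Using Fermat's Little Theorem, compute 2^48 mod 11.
By Fermat: 2^{10} ≡ 1 (mod 11). 48 = 4×10 + 8. So 2^{48} ≡ 2^{8} ≡ 3 (mod 11)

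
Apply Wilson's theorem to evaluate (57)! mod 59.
(58)! = (57)! × (58) ≡ -1 (mod 59). So (57)! ≡ -1 × (58)^(-1) ≡ (-1)×(-1) = 1 (mod 59)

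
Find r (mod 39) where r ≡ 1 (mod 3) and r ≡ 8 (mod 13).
M = 3 × 13 = 39. M₁ = 13, y₁ ≡ 1 (mod 3). M₂ = 3, y₂ ≡ 9 (mod 13). r = 1×13×1 + 8×3×9 ≡ 34 (mod 39)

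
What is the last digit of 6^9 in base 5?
Using Fermat: 6^{4} ≡ 1 mod 5. 9 ≡ 1 mod 4. So 6^{9} ≡ 6^{1} ≡ 1 mod 5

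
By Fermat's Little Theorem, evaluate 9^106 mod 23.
By Fermat: 9^{22} ≡ 1 (mod 23). 106 = 4×22 + 18. So 9^{106} ≡ 9^{18} ≡ 4 (mod 23)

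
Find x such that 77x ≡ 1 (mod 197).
Since 197 is prime, by Fermat 77^(-1) ≡ 77^{195} ≡ 87 (mod 197). Verify: 77 × 87 = 6699 ≡ 1 (mod 197)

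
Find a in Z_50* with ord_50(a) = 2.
49 has order 2 mod 50 since 49^{2} ≡ 1 mod 50 and no smaller power works.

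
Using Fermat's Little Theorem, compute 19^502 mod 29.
By Fermat: 19^{28} ≡ 1 mod 29. 502 ≡ 26 mod 28. So 19^{502} ≡ 19^{26} ≡ 9 mod 29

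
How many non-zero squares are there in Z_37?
For prime 37, there are (p-1)/2 = (37-1)/2 = 18 quadratic residues (excluding 0).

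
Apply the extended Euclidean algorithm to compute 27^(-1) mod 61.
Extended GCD: 27(-9) + 61(4) = 1. So 27^(-1) ≡ -9 ≡ 52 (mod 61). Verify: 27 × 52 = 1404 ≡ 1 (mod 61)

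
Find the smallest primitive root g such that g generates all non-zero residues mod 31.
g = 3. For each prime q|30: 3^{15}≡30, 3^{10}≡25, 3^{6}≡16, none ≡ 1, so ord_31(3) = 30 and 3 is a primitive root.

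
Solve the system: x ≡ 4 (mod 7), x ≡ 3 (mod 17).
M = 7 × 17 = 119. M₁ = 17, y₁ ≡ 5 (mod 7). M₂ = 7, y₂ ≡ 5 (mod 17). x = 4×17×5 + 3×7×5 ≡ 88 (mod 119)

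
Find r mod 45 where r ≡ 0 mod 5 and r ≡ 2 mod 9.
M = 5 × 9 = 45. M₁ = 9, y₁ ≡ 4 mod 5. M₂ = 5, y₂ ≡ 2 mod 9. r = 0×9×4 + 2×5×2 ≡ 20 mod 45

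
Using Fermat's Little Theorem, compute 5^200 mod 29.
By Fermat: 5^{28} ≡ 1 mod 29. 200 ≡ 4 mod 28. So 5^{200} ≡ 5^{4} ≡ 16 mod 29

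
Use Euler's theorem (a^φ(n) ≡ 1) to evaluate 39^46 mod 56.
By Euler: 39^{24} ≡ 1 (mod 56) since gcd(39, 56) = 1. 46 = 1×24 + 22. So 39^{46} ≡ 39^{22} ≡ 25 (mod 56)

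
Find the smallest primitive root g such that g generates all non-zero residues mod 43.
g = 3. Powers: [3, 9, 27, 38, 28, 41, ...] generates all 42 non-zero residues.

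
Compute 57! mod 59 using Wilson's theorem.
(58)! = (57)! × (58) ≡ -1 mod 59. So (57)! ≡ -1 × (58)^(-1) ≡ (-1)×(-1) = 1 mod 59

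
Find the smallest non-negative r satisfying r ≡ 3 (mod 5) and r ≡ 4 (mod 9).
M = 5 × 9 = 45. M₁ = 9, y₁ ≡ 4 (mod 5). M₂ = 5, y₂ ≡ 2 (mod 9). r = 3×9×4 + 4×5×2 ≡ 13 (mod 45)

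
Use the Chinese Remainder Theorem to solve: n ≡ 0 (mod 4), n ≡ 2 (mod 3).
M = 4 × 3 = 12. M₁ = 3, y₁ ≡ 3 (mod 4). M₂ = 4, y₂ ≡ 1 (mod 3). n = 0×3×3 + 2×4×1 ≡ 8 (mod 12)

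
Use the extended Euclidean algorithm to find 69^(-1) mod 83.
Extended GCD: 69(-6) + 83(5) = 1. So 69^(-1) ≡ -6 ≡ 77 mod 83. Verify: 69 × 77 = 5313 ≡ 1 mod 83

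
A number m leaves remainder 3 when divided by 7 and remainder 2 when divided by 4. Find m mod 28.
M = 7 × 4 = 28. M₁ = 4, y₁ ≡ 2 mod 7. M₂ = 7, y₂ ≡ 3 mod 4. m = 3×4×2 + 2×7×3 ≡ 10 mod 28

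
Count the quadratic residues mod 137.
The squaring map on Z_137* is 2-to-1, so there are (136)/2 = 68 QRs.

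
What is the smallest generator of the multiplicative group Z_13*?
g = 2. For each prime q|12: 2^{6}≡12, 2^{4}≡3, none ≡ 1, so ord_13(2) = 12 and 2 is a primitive root.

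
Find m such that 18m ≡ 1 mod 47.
Since 47 is prime, by Fermat 18^(-1) ≡ 18^{45} ≡ 34 mod 47. Verify: 18 × 34 = 612 ≡ 1 mod 47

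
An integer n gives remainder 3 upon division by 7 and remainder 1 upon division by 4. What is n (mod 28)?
M = 7 × 4 = 28. M₁ = 4, y₁ ≡ 2 (mod 7). M₂ = 7, y₂ ≡ 3 (mod 4). n = 3×4×2 + 1×7×3 ≡ 17 (mod 28)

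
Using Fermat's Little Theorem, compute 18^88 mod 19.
By Fermat: 18^{18} ≡ 1 mod 19. 88 = 4×18 + 16. So 18^{88} ≡ 18^{16} ≡ 1 mod 19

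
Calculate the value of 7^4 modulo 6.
7^{4} = 2401 ≡ 1 (mod 6)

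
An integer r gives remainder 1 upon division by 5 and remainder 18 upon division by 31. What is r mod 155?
M = 5 × 31 = 155. M₁ = 31, y₁ ≡ 1 mod 5. M₂ = 5, y₂ ≡ 25 mod 31. r = 1×31×1 + 18×5×25 ≡ 111 mod 155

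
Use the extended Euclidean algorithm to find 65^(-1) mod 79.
Extended GCD: 65(-17) + 79(14) = 1. So 65^(-1) ≡ -17 ≡ 62 (mod 79). Verify: 65 × 62 = 4030 ≡ 1 (mod 79)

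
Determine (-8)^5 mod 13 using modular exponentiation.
By repeated squaring (mod 13): (-8)^{1}≡5, (-8)^{2}≡12, (-8)^{4}≡1. Then (-8)^{5} = (-8)^{4+1} ≡ 1 × 5 ≡ 5 (mod 13)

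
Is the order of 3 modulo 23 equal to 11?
Powers of 3 mod 23: 3^1≡3, 3^2≡9, 3^3≡4, 3^4≡12, 3^5≡13, 3^6≡16, 3^7≡2, 3^8≡6, 3^9≡18, 3^10≡8, 3^11≡1. First k with 3^k≡1 is k=11. Yes, ord_23(3) = 11.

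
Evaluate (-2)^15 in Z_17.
By repeated squaring (mod 17): (-2)^{1}≡15, (-2)^{2}≡4, (-2)^{4}≡16, (-2)^{8}≡1. Then (-2)^{15} = (-2)^{8+4+2+1} ≡ 1 × 16 × 4 × 15 ≡ 8 (mod 17)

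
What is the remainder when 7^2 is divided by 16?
7^{2} = 49 ≡ 1 (mod 16)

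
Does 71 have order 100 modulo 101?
71^{25} ≡ 1 (mod 101) and 25 < 100, so ord_101(71) = 25 ≠ 100 and 71 is not a primitive root.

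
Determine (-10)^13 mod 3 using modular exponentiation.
Using Fermat: (-10)^{2} ≡ 1 mod 3. 13 ≡ 1 mod 2. So (-10)^{13} ≡ (-10)^{1} ≡ 2 mod 3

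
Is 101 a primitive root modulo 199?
101^{66} ≡ 1 mod 199 and 66 < 198, so ord_199(101) = 66 ≠ 198 and 101 is not a primitive root.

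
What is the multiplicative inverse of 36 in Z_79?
Since 79 is prime, by Fermat 36^(-1) ≡ 36^{77} ≡ 11 (mod 79). Verify: 36 × 11 = 396 ≡ 1 (mod 79)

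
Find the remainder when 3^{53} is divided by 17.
By Fermat: 3^{16} ≡ 1 mod 17. 53 = 3×16 + 5. So 3^{53} ≡ 3^{5} ≡ 5 mod 17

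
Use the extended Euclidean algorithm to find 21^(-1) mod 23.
Extended GCD: 21(11) + 23(-10) = 1. So 21^(-1) ≡ 11 (mod 23). Verify: 21 × 11 = 231 ≡ 1 (mod 23)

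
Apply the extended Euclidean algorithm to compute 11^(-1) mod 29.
Extended GCD: 11(8) + 29(-3) = 1. So 11^(-1) ≡ 8 (mod 29). Verify: 11 × 8 = 88 ≡ 1 (mod 29)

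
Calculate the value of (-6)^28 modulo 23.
Using Fermat: (-6)^{22} ≡ 1 mod 23. 28 ≡ 6 mod 22. So (-6)^{28} ≡ (-6)^{6} ≡ 12 mod 23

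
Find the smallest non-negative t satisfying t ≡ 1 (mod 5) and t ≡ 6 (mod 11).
M = 5 × 11 = 55. M₁ = 11, y₁ ≡ 1 (mod 5). M₂ = 5, y₂ ≡ 9 (mod 11). t = 1×11×1 + 6×5×9 ≡ 6 (mod 55)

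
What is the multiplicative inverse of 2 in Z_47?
Since 47 is prime, by Fermat 2^(-1) ≡ 2^{45} ≡ 24 mod 47. Verify: 2 × 24 = 48 ≡ 1 mod 47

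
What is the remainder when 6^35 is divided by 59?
By repeated squaring (mod 59): 6^{1}≡6, 6^{2}≡36, 6^{4}≡57, 6^{8}≡4, 6^{16}≡16, 6^{32}≡20. Then 6^{35} = 6^{32+2+1} ≡ 20 × 36 × 6 ≡ 13 (mod 59)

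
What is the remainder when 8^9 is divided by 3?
Using Fermat: 8^{2} ≡ 1 (mod 3). 9 ≡ 1 (mod 2). So 8^{9} ≡ 8^{1} ≡ 2 (mod 3)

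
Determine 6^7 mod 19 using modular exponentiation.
By repeated squaring (mod 19): 6^{1}≡6, 6^{2}≡17, 6^{4}≡4. Then 6^{7} = 6^{4+2+1} ≡ 4 × 17 × 6 ≡ 9 (mod 19)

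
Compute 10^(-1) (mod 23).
Since 23 is prime, by Fermat 10^(-1) ≡ 10^{21} ≡ 7 (mod 23). Verify: 10 × 7 = 70 ≡ 1 (mod 23)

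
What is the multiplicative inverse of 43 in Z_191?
Since 191 is prime, by Fermat 43^(-1) ≡ 43^{189} ≡ 40 mod 191. Verify: 43 × 40 = 1720 ≡ 1 mod 191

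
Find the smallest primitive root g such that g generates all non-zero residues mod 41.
g = 6. For each prime q|40: 6^{20}≡40, 6^{8}≡10, none ≡ 1, so ord_41(6) = 40 and 6 is a primitive root.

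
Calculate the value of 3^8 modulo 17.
By repeated squaring (mod 17): 3^{1}≡3, 3^{2}≡9, 3^{4}≡13, 3^{8}≡16. So 3^{8} ≡ 16 (mod 17)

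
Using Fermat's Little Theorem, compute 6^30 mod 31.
By Fermat's Little Theorem, 6^{30} ≡ 1 mod 31 since 31 is prime and gcd(6, 31) = 1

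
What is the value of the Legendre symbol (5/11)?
(5/11) = 5^{5} mod 11 = 1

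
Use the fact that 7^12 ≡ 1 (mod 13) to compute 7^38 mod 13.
By Fermat: 7^{12} ≡ 1 (mod 13). 38 = 3×12 + 2. So 7^{38} ≡ 7^{2} ≡ 10 (mod 13)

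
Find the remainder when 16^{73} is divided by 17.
By Fermat: 16^{16} ≡ 1 mod 17. 73 = 4×16 + 9. So 16^{73} ≡ 16^{9} ≡ 16 mod 17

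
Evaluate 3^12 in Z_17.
By repeated squaring mod 17: 3^{1}≡3, 3^{2}≡9, 3^{4}≡13, 3^{8}≡16. Then 3^{12} = 3^{8+4} ≡ 16 × 13 ≡ 4 mod 17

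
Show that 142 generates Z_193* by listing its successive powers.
142^1, 142^2, ..., 142^{192} mod 193: [142, 92, 133, 165, 77, 126, 136, 12, 160, 139, 52, 50, 152, 161, 88, 144, 183, 124, 45, 21, 87, 2, 91, 184, 73, 137, 154, 59, 79, 24, 127, 85, 104, 100, 111, 129, 176, 95, 173, 55, 90, 42, 174, 4, 182, 175, 146, 81, 115, 118, 158, 48, 61, 170, 15, 7, 29, 65, 159, 190, 153, 110, 180, 84, 155, 8, 171, 157, 99, 162, 37, 43, 123, 96, 122, 147, 30, 14, 58, 130, 125, 187, 113, 27, 167, 168, 117, 16, 149, 121, 5, 131, 74, 86, 53, 192, 51, 101, 60, 28, 116, 67, 57, 181, 33, 54, 141, 143, 41, 32, 105, 49, 10, 69, 148, 172, 106, 191, 102, 9, 120, 56, 39, 134, 114, 169, 66, 108, 89, 93, 82, 64, 17, 98, 20, 138, 103, 151, 19, 189, 11, 18, 47, 112, 78, 75, 35, 145, 132, 23, 178, 186, 164, 128, 34, 3, 40, 83, 13, 109, 38, 185, 22, 36, 94, 31, 156, 150, 70, 97, 71, 46, 163, 179, 135, 63, 68, 6, 80, 166, 26, 25, 76, 177, 44, 72, 188, 62, 119, 107, 140, 1]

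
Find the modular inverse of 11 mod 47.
Since 47 is prime, by Fermat 11^(-1) ≡ 11^{45} ≡ 30 (mod 47). Verify: 11 × 30 = 330 ≡ 1 (mod 47)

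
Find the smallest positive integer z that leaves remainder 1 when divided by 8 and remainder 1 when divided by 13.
M = 8 × 13 = 104. M₁ = 13, y₁ ≡ 5 mod 8. M₂ = 8, y₂ ≡ 5 mod 13. z = 1×13×5 + 1×8×5 ≡ 1 mod 104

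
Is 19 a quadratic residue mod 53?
By Euler's criterion: 19^{26} ≡ 52 (mod 53). Since this equals -1 (≡ 52), 19 is not a QR.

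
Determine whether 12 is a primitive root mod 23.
12^{11} ≡ 1 mod 23 and 11 < 22, so ord_23(12) = 11 ≠ 22 and 12 is not a primitive root.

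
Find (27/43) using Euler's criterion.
(27/43) = 27^{21} mod 43 = -1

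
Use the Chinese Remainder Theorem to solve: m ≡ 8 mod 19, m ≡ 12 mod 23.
M = 19 × 23 = 437. M₁ = 23, y₁ ≡ 5 mod 19. M₂ = 19, y₂ ≡ 17 mod 23. m = 8×23×5 + 12×19×17 ≡ 426 mod 437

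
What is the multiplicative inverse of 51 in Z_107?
Since 107 is prime, by Fermat 51^(-1) ≡ 51^{105} ≡ 21 (mod 107). Verify: 51 × 21 = 1071 ≡ 1 (mod 107)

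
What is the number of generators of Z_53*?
Number of primitive roots mod 53 = φ(p-1) = φ(52) = 24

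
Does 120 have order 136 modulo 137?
120^{68} ≡ 1 (mod 137) and 68 < 136, so ord_137(120) = 68 ≠ 136 and 120 is not a primitive root.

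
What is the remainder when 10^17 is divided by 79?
By repeated squaring mod 79: 10^{1}≡10, 10^{2}≡21, 10^{4}≡46, 10^{8}≡62, 10^{16}≡52. Then 10^{17} = 10^{16+1} ≡ 52 × 10 ≡ 46 mod 79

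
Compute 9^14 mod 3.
By repeated squaring (mod 3): 9^{1}≡0, 9^{2}≡0, 9^{4}≡0, 9^{8}≡0. Then 9^{14} = 9^{8+4+2} ≡ 0 × 0 × 0 ≡ 0 (mod 3)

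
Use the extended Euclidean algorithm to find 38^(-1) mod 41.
Extended GCD: 38(-14) + 41(13) = 1. So 38^(-1) ≡ -14 ≡ 27 mod 41. Verify: 38 × 27 = 1026 ≡ 1 mod 41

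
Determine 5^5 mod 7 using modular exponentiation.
By repeated squaring mod 7: 5^{1}≡5, 5^{2}≡4, 5^{4}≡2. Then 5^{5} = 5^{4+1} ≡ 2 × 5 ≡ 3 mod 7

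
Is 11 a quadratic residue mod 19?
By Euler's criterion: 11^{9} ≡ 1 (mod 19). Since this equals 1, 11 is a QR.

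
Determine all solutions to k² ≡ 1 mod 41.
The square roots of 1 mod 41 are 1 and 40. Verify: 1² = 1 ≡ 1 mod 41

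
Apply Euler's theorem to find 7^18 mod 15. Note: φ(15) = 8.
By Euler: 7^{8} ≡ 1 mod 15 since gcd(7, 15) = 1. 18 = 2×8 + 2. So 7^{18} ≡ 7^{2} ≡ 4 mod 15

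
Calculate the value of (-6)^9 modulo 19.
By repeated squaring (mod 19): (-6)^{1}≡13, (-6)^{2}≡17, (-6)^{4}≡4, (-6)^{8}≡16. Then (-6)^{9} = (-6)^{8+1} ≡ 16 × 13 ≡ 18 (mod 19)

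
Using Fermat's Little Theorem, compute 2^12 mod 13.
By Fermat's Little Theorem, 2^{12} ≡ 1 mod 13 since 13 is prime and gcd(2, 13) = 1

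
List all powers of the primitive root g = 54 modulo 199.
54^1, 54^2, ..., 54^{198} mod 199: [54, 130, 55, 184, 185, 40, 170, 26, 11, 196, 37, 8, 34, 45, 42, 79, 87, 121, 166, 9, 88, 175, 97, 64, 73, 161, 137, 35, 99, 172, 134, 72, 107, 7, 179, 114, 186, 94, 101, 81, 195, 182, 77, 178, 60, 56, 39, 116, 95, 155, 12, 51, 167, 63, 19, 31, 82, 50, 113, 132, 163, 46, 96, 10, 142, 106, 152, 49, 59, 2, 108, 61, 110, 169, 171, 80, 141, 52, 22, 193, 74, 16, 68, 90, 84, 158, 174, 43, 133, 18, 176, 151, 194, 128, 146, 123, 75, 70, 198, 145, 69, 144, 15, 14, 159, 29, 173, 188, 3, 162, 191, 165, 154, 157, 120, 112, 78, 33, 190, 111, 24, 102, 135, 126, 38, 62, 164, 100, 27, 65, 127, 92, 192, 20, 85, 13, 105, 98, 118, 4, 17, 122, 21, 139, 143, 160, 83, 104, 44, 187, 148, 32, 136, 180, 168, 117, 149, 86, 67, 36, 153, 103, 189, 57, 93, 47, 150, 140, 197, 91, 138, 89, 30, 28, 119, 58, 147, 177, 6, 125, 183, 131, 109, 115, 41, 25, 156, 66, 181, 23, 48, 5, 71, 53, 76, 124, 129, 1]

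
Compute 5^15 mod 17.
By repeated squaring mod 17: 5^{1}≡5, 5^{2}≡8, 5^{4}≡13, 5^{8}≡16. Then 5^{15} = 5^{8+4+2+1} ≡ 16 × 13 × 8 × 5 ≡ 7 mod 17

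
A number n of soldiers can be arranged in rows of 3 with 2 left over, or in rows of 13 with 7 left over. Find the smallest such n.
M = 3 × 13 = 39. M₁ = 13, y₁ ≡ 1 mod 3. M₂ = 3, y₂ ≡ 9 mod 13. n = 2×13×1 + 7×3×9 ≡ 20 mod 39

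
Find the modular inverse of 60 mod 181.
Since 181 is prime, by Fermat 60^(-1) ≡ 60^{179} ≡ 178 mod 181. Verify: 60 × 178 = 10680 ≡ 1 mod 181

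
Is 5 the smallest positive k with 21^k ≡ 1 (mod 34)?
Powers of 21 mod 34: 21^1≡21, 21^2≡33, 21^3≡13, 21^4≡1. Already 21^4≡1, so the order is 4 < 5. No, the actual order is 4.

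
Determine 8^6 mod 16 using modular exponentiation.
By repeated squaring mod 16: 8^{1}≡8, 8^{2}≡0, 8^{4}≡0. Then 8^{6} = 8^{4+2} ≡ 0 × 0 ≡ 0 mod 16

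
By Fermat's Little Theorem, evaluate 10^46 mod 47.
By Fermat's Little Theorem, 10^{46} ≡ 1 mod 47 since 47 is prime and gcd(10, 47) = 1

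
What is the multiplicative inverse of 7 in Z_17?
Since 17 is prime, by Fermat 7^(-1) ≡ 7^{15} ≡ 5 mod 17. Verify: 7 × 5 = 35 ≡ 1 mod 17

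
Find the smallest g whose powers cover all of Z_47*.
g = 5. For each prime q|46: 5^{23}≡46, 5^{2}≡25, none ≡ 1, so ord_47(5) = 46 and 5 is a primitive root.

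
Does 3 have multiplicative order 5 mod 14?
Powers of 3 mod 14: 3^1≡3, 3^2≡9, 3^3≡13, 3^4≡11, 3^5≡5, 3^6≡1. 3^5≡5≢1, so ord ≠ 5. No, the actual order is 6.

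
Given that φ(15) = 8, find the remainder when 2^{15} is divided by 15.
By Euler: 2^{8} ≡ 1 mod 15 since gcd(2, 15) = 1. 15 = 1×8 + 7. So 2^{15} ≡ 2^{7} ≡ 8 mod 15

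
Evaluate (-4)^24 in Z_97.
By repeated squaring mod 97: (-4)^{1}≡93, (-4)^{2}≡16, (-4)^{4}≡62, (-4)^{8}≡61, (-4)^{16}≡35. Then (-4)^{24} = (-4)^{16+8} ≡ 35 × 61 ≡ 1 mod 97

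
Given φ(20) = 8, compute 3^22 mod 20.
By Euler: 3^{8} ≡ 1 (mod 20) since gcd(3, 20) = 1. 22 = 2×8 + 6. So 3^{22} ≡ 3^{6} ≡ 9 (mod 20)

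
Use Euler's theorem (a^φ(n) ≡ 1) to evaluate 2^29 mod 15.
By Euler: 2^{8} ≡ 1 (mod 15) since gcd(2, 15) = 1. 29 = 3×8 + 5. So 2^{29} ≡ 2^{5} ≡ 2 (mod 15)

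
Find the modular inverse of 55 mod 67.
Since 67 is prime, by Fermat 55^(-1) ≡ 55^{65} ≡ 39 (mod 67). Verify: 55 × 39 = 2145 ≡ 1 (mod 67)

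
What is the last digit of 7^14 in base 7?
By repeated squaring (mod 7): 7^{1}≡0, 7^{2}≡0, 7^{4}≡0, 7^{8}≡0. Then 7^{14} = 7^{8+4+2} ≡ 0 × 0 × 0 ≡ 0 (mod 7)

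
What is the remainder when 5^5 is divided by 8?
By repeated squaring mod 8: 5^{1}≡5, 5^{2}≡1, 5^{4}≡1. Then 5^{5} = 5^{4+1} ≡ 1 × 5 ≡ 5 mod 8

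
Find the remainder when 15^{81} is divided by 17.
By Fermat: 15^{16} ≡ 1 mod 17. 81 = 5×16 + 1. So 15^{81} ≡ 15^{1} ≡ 15 mod 17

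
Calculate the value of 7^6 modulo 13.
By repeated squaring mod 13: 7^{1}≡7, 7^{2}≡10, 7^{4}≡9. Then 7^{6} = 7^{4+2} ≡ 9 × 10 ≡ 12 mod 13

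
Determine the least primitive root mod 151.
g = 6. Powers: [6, 36, 65, 88, 75, 148, 133, 43, ...] generates all 150 non-zero residues.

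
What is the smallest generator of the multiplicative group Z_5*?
g = 2. Powers: [2, 4, 3, 1] generates all 4 non-zero residues.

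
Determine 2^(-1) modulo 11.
Since 11 is prime, by Fermat 2^(-1) ≡ 2^{9} ≡ 6 mod 11. Verify: 2 × 6 = 12 ≡ 1 mod 11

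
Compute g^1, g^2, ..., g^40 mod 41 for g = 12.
12^1, 12^2, ..., 12^{40} mod 41: [12, 21, 6, 31, 3, 36, 22, 18, 11, 9, 26, 25, 13, 33, 27, 37, 34, 39, 17, 40, 29, 20, 35, 10, 38, 5, 19, 23, 30, 32, 15, 16, 28, 8, 14, 4, 7, 2, 24, 1]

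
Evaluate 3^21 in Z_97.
By repeated squaring (mod 97): 3^{1}≡3, 3^{2}≡9, 3^{4}≡81, 3^{8}≡62, 3^{16}≡61. Then 3^{21} = 3^{16+4+1} ≡ 61 × 81 × 3 ≡ 79 (mod 97)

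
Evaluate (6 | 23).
(6/23) = 6^{11} mod 23 = 1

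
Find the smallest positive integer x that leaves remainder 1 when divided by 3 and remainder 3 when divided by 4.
M = 3 × 4 = 12. M₁ = 4, y₁ ≡ 1 mod 3. M₂ = 3, y₂ ≡ 3 mod 4. x = 1×4×1 + 3×3×3 ≡ 7 mod 12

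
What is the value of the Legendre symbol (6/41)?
(6/41) = 6^{20} mod 41 = -1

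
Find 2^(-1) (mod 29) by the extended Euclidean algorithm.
Extended GCD: 2(-14) + 29(1) = 1. So 2^(-1) ≡ -14 ≡ 15 (mod 29). Verify: 2 × 15 = 30 ≡ 1 (mod 29)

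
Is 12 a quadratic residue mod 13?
By Euler's criterion: 12^{6} ≡ 1 mod 13. Since this equals 1, 12 is a QR.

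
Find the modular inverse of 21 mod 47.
Since 47 is prime, by Fermat 21^(-1) ≡ 21^{45} ≡ 9 mod 47. Verify: 21 × 9 = 189 ≡ 1 mod 47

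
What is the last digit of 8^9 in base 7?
Using Fermat: 8^{6} ≡ 1 mod 7. 9 ≡ 3 mod 6. So 8^{9} ≡ 8^{3} ≡ 1 mod 7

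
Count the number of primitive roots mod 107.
A prime p has φ(p-1) primitive roots; here φ(106) = 52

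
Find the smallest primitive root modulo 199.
g = 3. Powers: [3, 9, 27, 81, 44, 132, 197, ...] generates all 198 non-zero residues.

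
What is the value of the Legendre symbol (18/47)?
(18/47) = 18^{23} mod 47 = 1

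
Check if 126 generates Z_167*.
126^{83} ≡ 1 mod 167 and 83 < 166, so ord_167(126) = 83 ≠ 166 and 126 is not a primitive root.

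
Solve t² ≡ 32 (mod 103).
The square roots of 32 mod 103 are 49 and 54. Verify: 49² = 2401 ≡ 32 (mod 103)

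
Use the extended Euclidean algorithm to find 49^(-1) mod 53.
Extended GCD: 49(13) + 53(-12) = 1. So 49^(-1) ≡ 13 mod 53. Verify: 49 × 13 = 637 ≡ 1 mod 53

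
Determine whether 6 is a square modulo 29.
By Euler's criterion: 6^{14} ≡ 1 (mod 29). Since this equals 1, 6 is a QR.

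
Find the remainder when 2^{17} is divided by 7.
By Fermat: 2^{6} ≡ 1 mod 7. 17 = 2×6 + 5. So 2^{17} ≡ 2^{5} ≡ 4 mod 7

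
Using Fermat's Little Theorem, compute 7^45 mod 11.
By Fermat: 7^{10} ≡ 1 (mod 11). 45 = 4×10 + 5. So 7^{45} ≡ 7^{5} ≡ 10 (mod 11)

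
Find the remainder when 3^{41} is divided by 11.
By Fermat: 3^{10} ≡ 1 mod 11. 41 = 4×10 + 1. So 3^{41} ≡ 3^{1} ≡ 3 mod 11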